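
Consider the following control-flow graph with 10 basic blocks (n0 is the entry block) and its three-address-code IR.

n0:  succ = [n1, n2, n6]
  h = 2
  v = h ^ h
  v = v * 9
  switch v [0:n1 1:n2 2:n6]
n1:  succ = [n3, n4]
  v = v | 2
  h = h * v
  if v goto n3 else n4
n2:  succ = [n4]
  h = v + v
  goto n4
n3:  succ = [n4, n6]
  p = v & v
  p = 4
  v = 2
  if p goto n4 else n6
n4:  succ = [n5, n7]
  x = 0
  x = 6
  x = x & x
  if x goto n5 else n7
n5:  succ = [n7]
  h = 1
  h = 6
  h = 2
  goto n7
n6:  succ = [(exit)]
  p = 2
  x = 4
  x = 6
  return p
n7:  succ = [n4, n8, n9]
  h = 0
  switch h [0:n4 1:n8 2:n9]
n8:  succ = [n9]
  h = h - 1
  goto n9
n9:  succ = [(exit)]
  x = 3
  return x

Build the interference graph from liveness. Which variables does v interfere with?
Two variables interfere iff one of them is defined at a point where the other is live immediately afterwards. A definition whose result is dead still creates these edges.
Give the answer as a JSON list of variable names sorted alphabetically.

Block summaries:
  n0: def={h,v} ue=∅
  n1: def={h,v} ue={h,v}
  n2: def={h} ue={v}
  n3: def={p,v} ue={v}
  n4: def={x} ue=∅
  n5: def={h} ue=∅
  n6: def={p,x} ue=∅
  n7: def={h} ue=∅
  n8: def={h} ue={h}
  n9: def={x} ue=∅

Backward fixpoint:
  n0: in=∅ out={h,v}
  n1: in={h,v} out={v}
  n2: in={v} out=∅
  n3: in={v} out=∅
  n4: in=∅ out=∅
  n5: in=∅ out=∅
  n6: in=∅ out=∅
  n7: in=∅ out={h}
  n8: in={h} out=∅
  n9: in=∅ out=∅

Conflict graph:
  h — {v}
  p — {v,x}
  v — {h,p}
  x — {p}

N(v) = ["h", "p"]

Answer: ["h", "p"]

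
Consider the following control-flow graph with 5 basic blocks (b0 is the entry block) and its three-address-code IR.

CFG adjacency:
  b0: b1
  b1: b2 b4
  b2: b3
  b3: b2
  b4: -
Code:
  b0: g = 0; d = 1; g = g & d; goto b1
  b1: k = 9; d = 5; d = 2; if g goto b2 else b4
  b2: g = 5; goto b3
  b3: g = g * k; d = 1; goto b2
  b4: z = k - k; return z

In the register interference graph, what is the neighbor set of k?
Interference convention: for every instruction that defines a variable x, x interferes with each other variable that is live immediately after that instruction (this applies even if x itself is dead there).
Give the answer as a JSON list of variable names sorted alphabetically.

Per-block:
  b0 def {d,g} use ∅
  b1 def {d,k} use {g}
  b2 def {g} use ∅
  b3 def {d,g} use {g,k}
  b4 def {z} use {k}

Liveness:
  b0 li=∅ lo={g}
  b1 li={g} lo={k}
  b2 li={k} lo={g,k}
  b3 li={g,k} lo={k}
  b4 li={k} lo=∅

Interference:
  d — {g,k}
  g — {d,k}
  k — {d,g}
  z — ∅

N(k) = ["d", "g"]

Answer: ["d", "g"]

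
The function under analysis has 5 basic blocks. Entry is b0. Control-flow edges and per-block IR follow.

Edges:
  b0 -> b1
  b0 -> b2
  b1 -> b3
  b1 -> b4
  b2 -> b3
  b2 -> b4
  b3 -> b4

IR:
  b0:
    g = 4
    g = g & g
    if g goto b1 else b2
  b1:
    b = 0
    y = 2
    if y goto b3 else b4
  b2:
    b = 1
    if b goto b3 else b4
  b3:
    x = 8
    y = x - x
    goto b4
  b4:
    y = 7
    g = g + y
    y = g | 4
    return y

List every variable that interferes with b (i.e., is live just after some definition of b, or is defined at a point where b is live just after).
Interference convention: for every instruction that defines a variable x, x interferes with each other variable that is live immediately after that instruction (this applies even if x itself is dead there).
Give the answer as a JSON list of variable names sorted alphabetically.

Answer: ["g"]

Derivation:
Per-block:
  b0: def={g} ue=∅
  b1: def={b,y} ue=∅
  b2: def={b} ue=∅
  b3: def={x,y} ue=∅
  b4: def={g,y} ue={g}

Live sets:
  b0 li=∅ lo={g}
  b1 li={g} lo={g}
  b2 li={g} lo={g}
  b3 li={g} lo={g}
  b4 li={g} lo=∅

Interfere edges:
  b↔{g}
  g↔{b,x,y}
  x↔{g}
  y↔{g}

N(b) = ["g"]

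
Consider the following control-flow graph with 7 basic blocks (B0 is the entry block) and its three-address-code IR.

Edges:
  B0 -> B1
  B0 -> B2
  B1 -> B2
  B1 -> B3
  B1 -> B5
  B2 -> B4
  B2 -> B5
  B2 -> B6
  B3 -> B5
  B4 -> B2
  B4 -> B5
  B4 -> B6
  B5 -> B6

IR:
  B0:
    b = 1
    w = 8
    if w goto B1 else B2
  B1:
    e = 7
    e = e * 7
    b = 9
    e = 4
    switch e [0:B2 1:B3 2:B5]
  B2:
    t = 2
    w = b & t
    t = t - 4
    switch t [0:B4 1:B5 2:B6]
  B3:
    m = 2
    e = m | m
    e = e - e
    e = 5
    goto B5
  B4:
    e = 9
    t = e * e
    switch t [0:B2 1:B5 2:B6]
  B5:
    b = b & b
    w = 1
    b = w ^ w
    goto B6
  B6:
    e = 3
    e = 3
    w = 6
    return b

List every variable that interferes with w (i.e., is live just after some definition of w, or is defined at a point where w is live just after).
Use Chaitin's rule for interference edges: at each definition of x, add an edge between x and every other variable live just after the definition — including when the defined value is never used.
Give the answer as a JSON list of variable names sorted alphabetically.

Answer: ["b", "t"]

Derivation:
def/use:
  B0: {b,w} / ∅
  B1: {b,e} / ∅
  B2: {t,w} / {b}
  B3: {e,m} / ∅
  B4: {e,t} / ∅
  B5: {b,w} / {b}
  B6: {e,w} / {b}

Backward fixpoint:
  live B0: ∅→{b}
  live B1: ∅→{b}
  live B2: {b}→{b}
  live B3: {b}→{b}
  live B4: {b}→{b}
  live B5: {b}→{b}
  live B6: {b}→∅

Interference:
  b — {e,m,t,w}
  e — {b}
  m — {b}
  t — {b,w}
  w — {b,t}

N(w) = ["b", "t"]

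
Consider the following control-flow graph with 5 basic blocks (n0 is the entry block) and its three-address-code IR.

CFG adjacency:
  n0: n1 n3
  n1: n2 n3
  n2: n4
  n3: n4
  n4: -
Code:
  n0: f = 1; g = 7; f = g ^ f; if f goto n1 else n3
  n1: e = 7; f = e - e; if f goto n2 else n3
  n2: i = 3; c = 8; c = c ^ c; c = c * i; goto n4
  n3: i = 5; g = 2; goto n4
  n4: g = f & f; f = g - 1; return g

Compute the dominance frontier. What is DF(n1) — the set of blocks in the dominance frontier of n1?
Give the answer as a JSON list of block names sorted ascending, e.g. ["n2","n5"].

idom tree: n1←n0 n2←n1 n3←n0 n4←n0
Dom∩ at merges:
  n3: preds {n0,n1}: {n0} ∩ {n0,n1} = {n0}; idom=n0
  n4: preds {n2,n3}: {n0,n1,n2} ∩ {n0,n3} = {n0}; idom=n0

Frontier:
  join n3 pred n0: · stop@n0
  join n3 pred n1: n1 stop@n0
  join n4 pred n2: n2→n1 stop@n0
  join n4 pred n3: n3 stop@n0
  DF(n0)=∅
  DF(n1)={n3,n4}
  DF(n2)={n4}
  DF(n3)={n4}
  DF(n4)=∅

DF(n1) = ["n3", "n4"]

Answer: ["n3", "n4"]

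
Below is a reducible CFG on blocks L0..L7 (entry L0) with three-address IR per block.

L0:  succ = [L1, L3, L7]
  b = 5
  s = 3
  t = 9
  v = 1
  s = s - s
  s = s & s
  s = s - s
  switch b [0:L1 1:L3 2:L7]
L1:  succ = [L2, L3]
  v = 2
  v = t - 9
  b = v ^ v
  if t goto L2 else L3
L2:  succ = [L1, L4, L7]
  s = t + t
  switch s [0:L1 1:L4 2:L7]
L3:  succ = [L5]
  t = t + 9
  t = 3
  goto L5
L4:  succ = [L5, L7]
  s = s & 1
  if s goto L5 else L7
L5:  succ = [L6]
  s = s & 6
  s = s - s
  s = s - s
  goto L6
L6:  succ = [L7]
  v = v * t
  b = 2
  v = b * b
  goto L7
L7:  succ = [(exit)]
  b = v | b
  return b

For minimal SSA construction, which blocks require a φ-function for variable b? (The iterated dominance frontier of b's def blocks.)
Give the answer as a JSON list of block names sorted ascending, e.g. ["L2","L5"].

idom tree: L1←L0 L2←L1 L3←L0 L4←L2 L5←L0 L6←L5 L7←L0
Dom∩ at merges:
  L1: preds {L0,L2}: {L0} ∩ {L0,L1,L2} = {L0}; idom=L0
  L3: preds {L0,L1}: {L0} ∩ {L0,L1} = {L0}; idom=L0
  L5: preds {L3,L4}: {L0,L3} ∩ {L0,L1,L2,L4} = {L0}; idom=L0
  L7: preds {L0,L2,L4,L6}: {L0} ∩ {L0,L1,L2} ∩ {L0,L1,L2,L4} ∩ {L0,L5,L6} = {L0}; idom=L0

Frontier:
  L1←L0: walk · to L0
  L1←L2: walk L2→L1 to L0
  L3←L0: walk · to L0
  L3←L1: walk L1 to L0
  L5←L3: walk L3 to L0
  L5←L4: walk L4→L2→L1 to L0
  L7←L0: walk · to L0
  L7←L2: walk L2→L1 to L0
  L7←L4: walk L4→L2→L1 to L0
  L7←L6: walk L6→L5 to L0
  L0: DF=∅
  L1: DF={L1,L3,L5,L7}
  L2: DF={L1,L5,L7}
  L3: DF={L5}
  L4: DF={L5,L7}
  L5: DF={L7}
  L6: DF={L7}
  L7: DF=∅

φ for b: defs {L0,L1,L6,L7}
  DF⁺ = {L1,L3,L5,L7}

Answer: ["L1", "L3", "L5", "L7"]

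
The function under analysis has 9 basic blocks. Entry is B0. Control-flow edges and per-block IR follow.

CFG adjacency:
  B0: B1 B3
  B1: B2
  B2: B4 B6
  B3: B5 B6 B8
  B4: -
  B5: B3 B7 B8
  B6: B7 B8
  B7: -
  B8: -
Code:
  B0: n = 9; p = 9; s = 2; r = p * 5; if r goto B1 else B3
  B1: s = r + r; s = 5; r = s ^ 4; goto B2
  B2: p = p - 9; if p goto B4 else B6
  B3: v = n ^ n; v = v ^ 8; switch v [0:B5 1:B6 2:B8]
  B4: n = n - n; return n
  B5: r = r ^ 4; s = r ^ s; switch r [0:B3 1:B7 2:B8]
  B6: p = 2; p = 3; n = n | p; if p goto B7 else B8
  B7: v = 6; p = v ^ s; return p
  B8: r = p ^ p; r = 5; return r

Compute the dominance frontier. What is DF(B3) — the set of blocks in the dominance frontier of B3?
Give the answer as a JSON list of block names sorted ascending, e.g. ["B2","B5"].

idom tree: B1←B0 B2←B1 B3←B0 B4←B2 B5←B3 B6←B0 B7←B0 B8←B0
Join-block Dom:
  B3: preds {B0,B5}: {B0} ∩ {B0,B3,B5} = {B0}; idom=B0
  B6: preds {B2,B3}: {B0,B1,B2} ∩ {B0,B3} = {B0}; idom=B0
  B7: preds {B5,B6}: {B0,B3,B5} ∩ {B0,B6} = {B0}; idom=B0
  B8: preds {B3,B5,B6}: {B0,B3} ∩ {B0,B3,B5} ∩ {B0,B6} = {B0}; idom=B0

DF walk-up:
  join B3 pred B0: · stop@B0
  join B3 pred B5: B5→B3 stop@B0
  join B6 pred B2: B2→B1 stop@B0
  join B6 pred B3: B3 stop@B0
  join B7 pred B5: B5→B3 stop@B0
  join B7 pred B6: B6 stop@B0
  join B8 pred B3: B3 stop@B0
  join B8 pred B5: B5→B3 stop@B0
  join B8 pred B6: B6 stop@B0
  B0 → ∅
  B1 → {B6}
  B2 → {B6}
  B3 → {B3,B6,B7,B8}
  B4 → ∅
  B5 → {B3,B7,B8}
  B6 → {B7,B8}
  B7 → ∅
  B8 → ∅

DF(B3) = ["B3", "B6", "B7", "B8"]

Answer: ["B3", "B6", "B7", "B8"]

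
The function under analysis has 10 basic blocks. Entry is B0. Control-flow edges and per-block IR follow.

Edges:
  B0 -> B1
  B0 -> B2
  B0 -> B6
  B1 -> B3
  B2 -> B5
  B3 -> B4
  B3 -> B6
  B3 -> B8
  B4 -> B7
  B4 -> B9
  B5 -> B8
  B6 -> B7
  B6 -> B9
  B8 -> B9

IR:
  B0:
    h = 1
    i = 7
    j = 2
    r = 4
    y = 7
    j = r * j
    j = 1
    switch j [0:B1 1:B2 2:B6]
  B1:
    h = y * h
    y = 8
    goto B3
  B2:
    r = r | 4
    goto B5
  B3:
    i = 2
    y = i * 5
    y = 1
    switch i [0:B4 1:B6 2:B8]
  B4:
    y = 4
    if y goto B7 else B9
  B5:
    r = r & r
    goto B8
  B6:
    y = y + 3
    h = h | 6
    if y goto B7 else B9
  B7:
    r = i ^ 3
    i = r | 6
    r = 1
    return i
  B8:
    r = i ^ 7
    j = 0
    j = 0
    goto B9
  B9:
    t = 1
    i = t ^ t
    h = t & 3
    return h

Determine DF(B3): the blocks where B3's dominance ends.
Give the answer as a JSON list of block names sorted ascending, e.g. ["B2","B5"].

Answer: ["B6", "B7", "B8", "B9"]

Working:
idom tree: B1←B0 B2←B0 B3←B1 B4←B3 B5←B2 B6←B0 B7←B0 B8←B0 B9←B0
Join-block Dom:
  B6: preds {B0,B3}: {B0} ∩ {B0,B1,B3} = {B0}; idom=B0
  B7: preds {B4,B6}: {B0,B1,B3,B4} ∩ {B0,B6} = {B0}; idom=B0
  B8: preds {B3,B5}: {B0,B1,B3} ∩ {B0,B2,B5} = {B0}; idom=B0
  B9: preds {B4,B6,B8}: {B0,B1,B3,B4} ∩ {B0,B6} ∩ {B0,B8} = {B0}; idom=B0

DF derivation:
  join B6 pred B0: · stop@B0
  join B6 pred B3: B3→B1 stop@B0
  join B7 pred B4: B4→B3→B1 stop@B0
  join B7 pred B6: B6 stop@B0
  join B8 pred B3: B3→B1 stop@B0
  join B8 pred B5: B5→B2 stop@B0
  join B9 pred B4: B4→B3→B1 stop@B0
  join B9 pred B6: B6 stop@B0
  join B9 pred B8: B8 stop@B0
  B0 → ∅
  B1 → {B6,B7,B8,B9}
  B2 → {B8}
  B3 → {B6,B7,B8,B9}
  B4 → {B7,B9}
  B5 → {B8}
  B6 → {B7,B9}
  B7 → ∅
  B8 → {B9}
  B9 → ∅

DF(B3) = ["B6", "B7", "B8", "B9"]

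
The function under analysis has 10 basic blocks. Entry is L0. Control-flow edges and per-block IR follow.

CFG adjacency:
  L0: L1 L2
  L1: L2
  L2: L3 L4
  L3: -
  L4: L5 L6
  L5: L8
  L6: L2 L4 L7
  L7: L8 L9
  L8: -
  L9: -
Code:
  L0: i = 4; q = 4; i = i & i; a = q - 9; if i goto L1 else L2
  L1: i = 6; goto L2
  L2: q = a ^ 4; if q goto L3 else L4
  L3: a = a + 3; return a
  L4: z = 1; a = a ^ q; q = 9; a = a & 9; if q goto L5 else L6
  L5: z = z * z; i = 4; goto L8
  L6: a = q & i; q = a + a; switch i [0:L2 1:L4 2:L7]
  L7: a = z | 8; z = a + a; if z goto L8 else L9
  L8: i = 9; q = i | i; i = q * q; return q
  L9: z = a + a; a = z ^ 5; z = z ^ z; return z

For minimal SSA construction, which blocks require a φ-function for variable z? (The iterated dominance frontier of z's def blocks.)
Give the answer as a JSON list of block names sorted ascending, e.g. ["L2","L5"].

Answer: ["L2", "L4", "L8"]

Derivation:
idom tree: L1←L0 L2←L0 L3←L2 L4←L2 L5←L4 L6←L4 L7←L6 L8←L4 L9←L7
Join-block Dom:
  L2: preds {L0,L1,L6}: {L0} ∩ {L0,L1} ∩ {L0,L2,L4,L6} = {L0}; idom=L0
  L4: preds {L2,L6}: {L0,L2} ∩ {L0,L2,L4,L6} = {L0,L2}; idom=L2
  L8: preds {L5,L7}: {L0,L2,L4,L5} ∩ {L0,L2,L4,L6,L7} = {L0,L2,L4}; idom=L4

Frontier:
  L2←L0: walk · to L0
  L2←L1: walk L1 to L0
  L2←L6: walk L6→L4→L2 to L0
  L4←L2: walk · to L2
  L4←L6: walk L6→L4 to L2
  L8←L5: walk L5 to L4
  L8←L7: walk L7→L6 to L4
  L0: DF=∅
  L1: DF={L2}
  L2: DF={L2}
  L3: DF=∅
  L4: DF={L2,L4}
  L5: DF={L8}
  L6: DF={L2,L4,L8}
  L7: DF={L8}
  L8: DF=∅
  L9: DF=∅

φ for z: defs {L4,L5,L7,L9}
  DF⁺ = {L2,L4,L8}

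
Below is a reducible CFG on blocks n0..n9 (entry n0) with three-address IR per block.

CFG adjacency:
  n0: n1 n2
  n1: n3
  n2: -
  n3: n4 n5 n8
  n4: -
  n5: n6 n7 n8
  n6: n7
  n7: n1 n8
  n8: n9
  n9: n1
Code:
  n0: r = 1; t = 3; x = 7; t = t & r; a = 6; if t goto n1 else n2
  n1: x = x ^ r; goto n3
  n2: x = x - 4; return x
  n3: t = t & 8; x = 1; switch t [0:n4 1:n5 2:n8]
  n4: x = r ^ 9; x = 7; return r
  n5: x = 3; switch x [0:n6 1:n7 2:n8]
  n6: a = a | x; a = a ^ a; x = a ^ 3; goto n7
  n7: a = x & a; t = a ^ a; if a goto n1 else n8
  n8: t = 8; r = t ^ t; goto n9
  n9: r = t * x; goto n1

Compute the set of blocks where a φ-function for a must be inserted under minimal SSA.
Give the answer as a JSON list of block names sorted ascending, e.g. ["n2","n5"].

idom tree: n1←n0 n2←n0 n3←n1 n4←n3 n5←n3 n6←n5 n7←n5 n8←n3 n9←n8
Dom∩ at merges:
  n1: preds {n0,n7,n9}: {n0} ∩ {n0,n1,n3,n5,n7} ∩ {n0,n1,n3,n8,n9} = {n0}; idom=n0
  n7: preds {n5,n6}: {n0,n1,n3,n5} ∩ {n0,n1,n3,n5,n6} = {n0,n1,n3,n5}; idom=n5
  n8: preds {n3,n5,n7}: {n0,n1,n3} ∩ {n0,n1,n3,n5} ∩ {n0,n1,n3,n5,n7} = {n0,n1,n3}; idom=n3

DF derivation:
  join n1 pred n0: · stop@n0
  join n1 pred n7: n7→n5→n3→n1 stop@n0
  join n1 pred n9: n9→n8→n3→n1 stop@n0
  join n7 pred n5: · stop@n5
  join n7 pred n6: n6 stop@n5
  join n8 pred n3: · stop@n3
  join n8 pred n5: n5 stop@n3
  join n8 pred n7: n7→n5 stop@n3
  n0 → ∅
  n1 → {n1}
  n2 → ∅
  n3 → {n1}
  n4 → ∅
  n5 → {n1,n8}
  n6 → {n7}
  n7 → {n1,n8}
  n8 → {n1}
  n9 → {n1}

φ for a: defs {n0,n6,n7}
  DF⁺ = {n1,n7,n8}

Answer: ["n1", "n7", "n8"]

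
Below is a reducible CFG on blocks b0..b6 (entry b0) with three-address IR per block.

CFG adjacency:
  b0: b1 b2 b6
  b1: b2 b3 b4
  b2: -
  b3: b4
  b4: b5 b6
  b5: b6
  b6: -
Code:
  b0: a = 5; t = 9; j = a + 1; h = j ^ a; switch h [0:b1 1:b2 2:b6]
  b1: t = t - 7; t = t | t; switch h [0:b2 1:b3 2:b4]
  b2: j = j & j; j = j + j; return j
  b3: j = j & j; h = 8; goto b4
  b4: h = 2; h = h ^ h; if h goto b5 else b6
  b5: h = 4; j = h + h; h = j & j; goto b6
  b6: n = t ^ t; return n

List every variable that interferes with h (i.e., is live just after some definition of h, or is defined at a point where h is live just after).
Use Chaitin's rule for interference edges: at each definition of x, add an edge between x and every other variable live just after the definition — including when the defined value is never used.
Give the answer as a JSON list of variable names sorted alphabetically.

def/use:
  b0: {a,h,j,t} / ∅
  b1: {t} / {h,t}
  b2: {j} / {j}
  b3: {h,j} / {j}
  b4: {h} / ∅
  b5: {h,j} / ∅
  b6: {n} / {t}

Liveness:
  b0 li=∅ lo={h,j,t}
  b1 li={h,j,t} lo={j,t}
  b2 li={j} lo=∅
  b3 li={j,t} lo={t}
  b4 li={t} lo={t}
  b5 li={t} lo={t}
  b6 li={t} lo=∅

Interference:
  a↔{j,t}
  h↔{j,t}
  j↔{a,h,t}
  n↔∅
  t↔{a,h,j}

N(h) = ["j", "t"]

Answer: ["j", "t"]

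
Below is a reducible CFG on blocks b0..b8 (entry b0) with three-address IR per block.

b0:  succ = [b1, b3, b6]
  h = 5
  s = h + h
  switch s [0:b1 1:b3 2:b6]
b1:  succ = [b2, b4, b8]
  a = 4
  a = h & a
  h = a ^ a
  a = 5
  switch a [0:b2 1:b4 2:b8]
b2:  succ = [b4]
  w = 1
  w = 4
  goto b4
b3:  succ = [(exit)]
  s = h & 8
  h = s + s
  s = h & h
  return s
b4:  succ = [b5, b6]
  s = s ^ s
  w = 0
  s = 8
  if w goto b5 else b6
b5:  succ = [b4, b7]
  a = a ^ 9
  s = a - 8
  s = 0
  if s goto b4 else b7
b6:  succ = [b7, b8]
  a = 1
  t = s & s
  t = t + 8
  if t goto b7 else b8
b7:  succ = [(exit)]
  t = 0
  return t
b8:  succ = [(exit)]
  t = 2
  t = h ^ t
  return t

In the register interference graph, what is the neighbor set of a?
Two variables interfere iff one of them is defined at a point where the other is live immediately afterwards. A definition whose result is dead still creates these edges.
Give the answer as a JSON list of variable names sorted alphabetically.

def/use:
  b0: def={h,s} ue=∅
  b1: def={a,h} ue={h}
  b2: def={w} ue=∅
  b3: def={h,s} ue={h}
  b4: def={s,w} ue={s}
  b5: def={a,s} ue={a}
  b6: def={a,t} ue={s}
  b7: def={t} ue=∅
  b8: def={t} ue={h}

Live sets:
  b0: in=∅ out={h,s}
  b1: in={h,s} out={a,h,s}
  b2: in={a,h,s} out={a,h,s}
  b3: in={h} out=∅
  b4: in={a,h,s} out={a,h,s}
  b5: in={a,h} out={a,h,s}
  b6: in={h,s} out={h}
  b7: in=∅ out=∅
  b8: in={h} out=∅

Conflict graph:
  a: {h,s,w}
  h: {a,s,t,w}
  s: {a,h,w}
  t: {h}
  w: {a,h,s}

N(a) = ["h", "s", "w"]

Answer: ["h", "s", "w"]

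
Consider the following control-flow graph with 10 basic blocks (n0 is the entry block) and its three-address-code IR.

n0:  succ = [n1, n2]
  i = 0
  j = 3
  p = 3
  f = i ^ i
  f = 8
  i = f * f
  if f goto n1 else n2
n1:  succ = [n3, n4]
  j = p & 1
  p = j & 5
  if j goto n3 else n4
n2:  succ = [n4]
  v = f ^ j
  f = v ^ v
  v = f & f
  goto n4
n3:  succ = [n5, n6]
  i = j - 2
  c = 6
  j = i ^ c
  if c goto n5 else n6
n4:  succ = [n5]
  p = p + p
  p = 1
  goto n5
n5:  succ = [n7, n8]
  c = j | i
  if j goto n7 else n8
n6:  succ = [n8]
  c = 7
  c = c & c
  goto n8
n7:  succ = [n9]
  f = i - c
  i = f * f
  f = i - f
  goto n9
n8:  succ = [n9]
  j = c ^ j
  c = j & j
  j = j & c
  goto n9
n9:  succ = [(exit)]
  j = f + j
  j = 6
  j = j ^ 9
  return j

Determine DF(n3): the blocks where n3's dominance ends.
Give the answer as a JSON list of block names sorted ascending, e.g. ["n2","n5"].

Answer: ["n5", "n8"]

Analysis:
idom tree: n1←n0 n2←n0 n3←n1 n4←n0 n5←n0 n6←n3 n7←n5 n8←n0 n9←n0
Dom∩ at merges:
  n4: preds {n1,n2}: {n0,n1} ∩ {n0,n2} = {n0}; idom=n0
  n5: preds {n3,n4}: {n0,n1,n3} ∩ {n0,n4} = {n0}; idom=n0
  n8: preds {n5,n6}: {n0,n5} ∩ {n0,n1,n3,n6} = {n0}; idom=n0
  n9: preds {n7,n8}: {n0,n5,n7} ∩ {n0,n8} = {n0}; idom=n0

DF derivation:
  n4←n1: walk n1 to n0
  n4←n2: walk n2 to n0
  n5←n3: walk n3→n1 to n0
  n5←n4: walk n4 to n0
  n8←n5: walk n5 to n0
  n8←n6: walk n6→n3→n1 to n0
  n9←n7: walk n7→n5 to n0
  n9←n8: walk n8 to n0
  n0 → ∅
  n1 → {n4,n5,n8}
  n2 → {n4}
  n3 → {n5,n8}
  n4 → {n5}
  n5 → {n8,n9}
  n6 → {n8}
  n7 → {n9}
  n8 → {n9}
  n9 → ∅

DF(n3) = ["n5", "n8"]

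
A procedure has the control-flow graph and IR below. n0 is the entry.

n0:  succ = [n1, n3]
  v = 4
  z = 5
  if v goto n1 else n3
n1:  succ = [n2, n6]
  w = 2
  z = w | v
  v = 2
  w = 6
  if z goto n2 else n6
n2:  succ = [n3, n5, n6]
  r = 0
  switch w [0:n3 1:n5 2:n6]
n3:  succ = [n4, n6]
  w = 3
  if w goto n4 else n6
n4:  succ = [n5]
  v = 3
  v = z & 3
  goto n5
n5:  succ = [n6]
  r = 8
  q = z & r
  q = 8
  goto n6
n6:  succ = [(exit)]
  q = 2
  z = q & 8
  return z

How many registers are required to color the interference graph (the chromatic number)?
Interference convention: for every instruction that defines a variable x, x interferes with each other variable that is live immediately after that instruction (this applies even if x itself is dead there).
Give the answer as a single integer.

def/use:
  n0 def {v,z} use ∅
  n1 def {v,w,z} use {v}
  n2 def {r} use {w}
  n3 def {w} use ∅
  n4 def {v} use {z}
  n5 def {q,r} use {z}
  n6 def {q,z} use ∅

Backward fixpoint:
  n0: in=∅ out={v,z}
  n1: in={v} out={w,z}
  n2: in={w,z} out={z}
  n3: in={z} out={z}
  n4: in={z} out={z}
  n5: in={z} out=∅
  n6: in=∅ out=∅

Conflict graph:
  q: ∅
  r: {w,z}
  v: {w,z}
  w: {r,v,z}
  z: {r,v,w}

Chromatic number:
  clique {r,w,z} ⇒ need ≥ 3
  assign q→R0 r→R2 v→R2 w→R0 z→R1 — no edge inside a register ⇒ χ ≤ 3
  χ = 3

Answer: 3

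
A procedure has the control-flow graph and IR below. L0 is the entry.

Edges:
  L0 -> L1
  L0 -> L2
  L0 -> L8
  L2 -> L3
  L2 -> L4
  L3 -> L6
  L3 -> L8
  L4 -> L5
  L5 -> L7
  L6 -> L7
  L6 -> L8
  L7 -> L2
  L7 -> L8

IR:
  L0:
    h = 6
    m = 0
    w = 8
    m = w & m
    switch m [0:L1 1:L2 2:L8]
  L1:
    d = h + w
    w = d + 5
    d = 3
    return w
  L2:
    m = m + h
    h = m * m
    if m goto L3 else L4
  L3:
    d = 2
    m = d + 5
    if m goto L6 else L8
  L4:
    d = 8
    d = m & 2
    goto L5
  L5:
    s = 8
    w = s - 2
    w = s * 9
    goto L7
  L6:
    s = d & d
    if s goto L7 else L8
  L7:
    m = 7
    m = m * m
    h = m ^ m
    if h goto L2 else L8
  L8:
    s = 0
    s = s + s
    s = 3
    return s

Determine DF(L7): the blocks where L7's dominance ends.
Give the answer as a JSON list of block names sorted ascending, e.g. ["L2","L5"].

Answer: ["L2", "L8"]

Working:
idom tree: L1←L0 L2←L0 L3←L2 L4←L2 L5←L4 L6←L3 L7←L2 L8←L0
Dom∩ at merges:
  L2: preds {L0,L7}: {L0} ∩ {L0,L2,L7} = {L0}; idom=L0
  L7: preds {L5,L6}: {L0,L2,L4,L5} ∩ {L0,L2,L3,L6} = {L0,L2}; idom=L2
  L8: preds {L0,L3,L6,L7}: {L0} ∩ {L0,L2,L3} ∩ {L0,L2,L3,L6} ∩ {L0,L2,L7} = {L0}; idom=L0

Frontier:
  L2←L0: walk · to L0
  L2←L7: walk L7→L2 to L0
  L7←L5: walk L5→L4 to L2
  L7←L6: walk L6→L3 to L2
  L8←L0: walk · to L0
  L8←L3: walk L3→L2 to L0
  L8←L6: walk L6→L3→L2 to L0
  L8←L7: walk L7→L2 to L0
  L0: DF=∅
  L1: DF=∅
  L2: DF={L2,L8}
  L3: DF={L7,L8}
  L4: DF={L7}
  L5: DF={L7}
  L6: DF={L7,L8}
  L7: DF={L2,L8}
  L8: DF=∅

DF(L7) = ["L2", "L8"]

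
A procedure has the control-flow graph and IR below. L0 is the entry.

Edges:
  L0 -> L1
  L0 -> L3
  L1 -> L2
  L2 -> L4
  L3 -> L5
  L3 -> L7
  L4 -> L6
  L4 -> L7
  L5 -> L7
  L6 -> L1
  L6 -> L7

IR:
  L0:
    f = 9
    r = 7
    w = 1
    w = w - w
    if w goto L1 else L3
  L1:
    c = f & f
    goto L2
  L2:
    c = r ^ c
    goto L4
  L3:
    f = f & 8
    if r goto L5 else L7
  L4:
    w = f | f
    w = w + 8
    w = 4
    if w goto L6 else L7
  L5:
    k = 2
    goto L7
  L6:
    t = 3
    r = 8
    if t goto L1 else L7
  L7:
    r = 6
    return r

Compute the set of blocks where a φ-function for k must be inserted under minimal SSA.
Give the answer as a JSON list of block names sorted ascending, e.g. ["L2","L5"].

idom tree: L1←L0 L2←L1 L3←L0 L4←L2 L5←L3 L6←L4 L7←L0
Join-block Dom:
  L1: preds {L0,L6}: {L0} ∩ {L0,L1,L2,L4,L6} = {L0}; idom=L0
  L7: preds {L3,L4,L5,L6}: {L0,L3} ∩ {L0,L1,L2,L4} ∩ {L0,L3,L5} ∩ {L0,L1,L2,L4,L6} = {L0}; idom=L0

Frontier:
  L1←L0: walk · to L0
  L1←L6: walk L6→L4→L2→L1 to L0
  L7←L3: walk L3 to L0
  L7←L4: walk L4→L2→L1 to L0
  L7←L5: walk L5→L3 to L0
  L7←L6: walk L6→L4→L2→L1 to L0
  L0: DF=∅
  L1: DF={L1,L7}
  L2: DF={L1,L7}
  L3: DF={L7}
  L4: DF={L1,L7}
  L5: DF={L7}
  L6: DF={L1,L7}
  L7: DF=∅

φ for k: defs {L5}
  DF⁺ = {L7}

Answer: ["L7"]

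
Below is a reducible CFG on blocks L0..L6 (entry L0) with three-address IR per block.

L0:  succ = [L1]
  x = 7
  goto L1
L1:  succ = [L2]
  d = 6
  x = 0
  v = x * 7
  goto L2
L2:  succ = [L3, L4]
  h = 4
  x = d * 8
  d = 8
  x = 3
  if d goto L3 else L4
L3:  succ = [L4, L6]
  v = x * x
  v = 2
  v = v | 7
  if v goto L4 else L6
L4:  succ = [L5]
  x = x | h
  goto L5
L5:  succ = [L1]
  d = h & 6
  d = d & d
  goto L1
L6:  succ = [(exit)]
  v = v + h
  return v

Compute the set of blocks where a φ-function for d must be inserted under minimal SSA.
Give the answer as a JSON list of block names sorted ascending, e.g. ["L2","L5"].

Answer: ["L1"]

Analysis:
idom tree: L1←L0 L2←L1 L3←L2 L4←L2 L5←L4 L6←L3
Dom at joins:
  L1: preds {L0,L5}: {L0} ∩ {L0,L1,L2,L4,L5} = {L0}; idom=L0
  L4: preds {L2,L3}: {L0,L1,L2} ∩ {L0,L1,L2,L3} = {L0,L1,L2}; idom=L2

Frontier:
  L1←L0: walk · to L0
  L1←L5: walk L5→L4→L2→L1 to L0
  L4←L2: walk · to L2
  L4←L3: walk L3 to L2
  L0 → ∅
  L1 → {L1}
  L2 → {L1}
  L3 → {L4}
  L4 → {L1}
  L5 → {L1}
  L6 → ∅

φ for d: defs {L1,L2,L5}
  DF⁺ = {L1}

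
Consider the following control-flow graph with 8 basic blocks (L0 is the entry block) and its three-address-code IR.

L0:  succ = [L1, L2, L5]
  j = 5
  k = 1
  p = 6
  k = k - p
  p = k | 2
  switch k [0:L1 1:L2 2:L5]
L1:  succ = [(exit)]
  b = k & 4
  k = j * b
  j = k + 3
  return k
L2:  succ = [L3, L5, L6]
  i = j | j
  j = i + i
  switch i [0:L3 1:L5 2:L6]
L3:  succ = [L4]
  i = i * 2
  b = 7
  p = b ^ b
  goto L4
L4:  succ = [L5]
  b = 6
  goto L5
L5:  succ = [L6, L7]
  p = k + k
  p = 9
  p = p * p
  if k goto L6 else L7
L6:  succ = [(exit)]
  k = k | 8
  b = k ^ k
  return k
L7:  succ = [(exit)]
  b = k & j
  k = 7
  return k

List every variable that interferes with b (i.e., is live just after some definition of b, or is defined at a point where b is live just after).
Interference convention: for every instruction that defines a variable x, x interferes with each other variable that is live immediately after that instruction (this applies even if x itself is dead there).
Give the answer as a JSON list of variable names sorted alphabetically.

Block summaries:
  L0: def={j,k,p} ue=∅
  L1: def={b,j,k} ue={j,k}
  L2: def={i,j} ue={j}
  L3: def={b,i,p} ue={i}
  L4: def={b} ue=∅
  L5: def={p} ue={k}
  L6: def={b,k} ue={k}
  L7: def={b,k} ue={j,k}

Live sets:
  live L0: ∅→{j,k}
  live L1: {j,k}→∅
  live L2: {j,k}→{i,j,k}
  live L3: {i,j,k}→{j,k}
  live L4: {j,k}→{j,k}
  live L5: {j,k}→{j,k}
  live L6: {k}→∅
  live L7: {j,k}→∅

Interference:
  b: {j,k}
  i: {j,k}
  j: {b,i,k,p}
  k: {b,i,j,p}
  p: {j,k}

N(b) = ["j", "k"]

Answer: ["j", "k"]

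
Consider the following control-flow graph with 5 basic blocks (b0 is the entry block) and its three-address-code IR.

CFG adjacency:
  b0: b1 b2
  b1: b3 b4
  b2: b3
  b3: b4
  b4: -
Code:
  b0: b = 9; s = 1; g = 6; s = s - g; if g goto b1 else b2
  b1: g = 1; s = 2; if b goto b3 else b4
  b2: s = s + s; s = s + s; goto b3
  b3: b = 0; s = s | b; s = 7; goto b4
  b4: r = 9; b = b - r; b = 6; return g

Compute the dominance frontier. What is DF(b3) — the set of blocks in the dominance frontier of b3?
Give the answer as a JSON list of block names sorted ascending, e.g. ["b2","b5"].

idom tree: b1←b0 b2←b0 b3←b0 b4←b0
Dom∩ at merges:
  b3: preds {b1,b2}: {b0,b1} ∩ {b0,b2} = {b0}; idom=b0
  b4: preds {b1,b3}: {b0,b1} ∩ {b0,b3} = {b0}; idom=b0

Frontier:
  join b3 pred b1: b1 stop@b0
  join b3 pred b2: b2 stop@b0
  join b4 pred b1: b1 stop@b0
  join b4 pred b3: b3 stop@b0
  b0 → ∅
  b1 → {b3,b4}
  b2 → {b3}
  b3 → {b4}
  b4 → ∅

DF(b3) = ["b4"]

Answer: ["b4"]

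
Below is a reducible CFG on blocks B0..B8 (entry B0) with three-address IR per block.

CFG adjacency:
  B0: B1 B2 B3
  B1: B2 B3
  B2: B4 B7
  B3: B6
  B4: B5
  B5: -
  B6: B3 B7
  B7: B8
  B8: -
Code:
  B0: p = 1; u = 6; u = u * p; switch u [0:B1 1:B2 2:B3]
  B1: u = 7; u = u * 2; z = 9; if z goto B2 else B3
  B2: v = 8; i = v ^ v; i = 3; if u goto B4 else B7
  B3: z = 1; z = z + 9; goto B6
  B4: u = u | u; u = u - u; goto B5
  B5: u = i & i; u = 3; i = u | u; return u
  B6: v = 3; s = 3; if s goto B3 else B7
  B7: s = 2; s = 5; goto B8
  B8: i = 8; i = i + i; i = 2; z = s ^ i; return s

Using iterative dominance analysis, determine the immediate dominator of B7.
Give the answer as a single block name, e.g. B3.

idom tree: B1←B0 B2←B0 B3←B0 B4←B2 B5←B4 B6←B3 B7←B0 B8←B7
Join-block Dom:
  B2: preds {B0,B1}: {B0} ∩ {B0,B1} = {B0}; idom=B0
  B3: preds {B0,B1,B6}: {B0} ∩ {B0,B1} ∩ {B0,B3,B6} = {B0}; idom=B0
  B7: preds {B2,B6}: {B0,B2} ∩ {B0,B3,B6} = {B0}; idom=B0

idom(B7) = B0

Answer: B0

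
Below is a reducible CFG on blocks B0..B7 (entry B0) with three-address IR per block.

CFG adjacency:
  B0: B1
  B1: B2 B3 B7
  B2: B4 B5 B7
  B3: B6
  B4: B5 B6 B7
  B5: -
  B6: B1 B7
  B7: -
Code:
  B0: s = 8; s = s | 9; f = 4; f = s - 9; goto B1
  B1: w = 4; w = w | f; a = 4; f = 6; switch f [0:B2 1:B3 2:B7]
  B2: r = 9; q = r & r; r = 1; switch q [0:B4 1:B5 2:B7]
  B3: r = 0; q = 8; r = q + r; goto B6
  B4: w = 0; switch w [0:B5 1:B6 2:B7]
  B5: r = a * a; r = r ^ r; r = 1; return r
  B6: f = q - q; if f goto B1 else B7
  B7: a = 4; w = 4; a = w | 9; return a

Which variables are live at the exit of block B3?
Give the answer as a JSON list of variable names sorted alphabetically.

Answer: ["q"]

Derivation:
def/use:
  B0 def {f,s} use ∅
  B1 def {a,f,w} use {f}
  B2 def {q,r} use ∅
  B3 def {q,r} use ∅
  B4 def {w} use ∅
  B5 def {r} use {a}
  B6 def {f} use {q}
  B7 def {a,w} use ∅

Live sets:
  B0 li=∅ lo={f}
  B1 li={f} lo={a}
  B2 li={a} lo={a,q}
  B3 li=∅ lo={q}
  B4 li={a,q} lo={a,q}
  B5 li={a} lo=∅
  B6 li={q} lo={f}
  B7 li=∅ lo=∅

live-out(B3) = ["q"]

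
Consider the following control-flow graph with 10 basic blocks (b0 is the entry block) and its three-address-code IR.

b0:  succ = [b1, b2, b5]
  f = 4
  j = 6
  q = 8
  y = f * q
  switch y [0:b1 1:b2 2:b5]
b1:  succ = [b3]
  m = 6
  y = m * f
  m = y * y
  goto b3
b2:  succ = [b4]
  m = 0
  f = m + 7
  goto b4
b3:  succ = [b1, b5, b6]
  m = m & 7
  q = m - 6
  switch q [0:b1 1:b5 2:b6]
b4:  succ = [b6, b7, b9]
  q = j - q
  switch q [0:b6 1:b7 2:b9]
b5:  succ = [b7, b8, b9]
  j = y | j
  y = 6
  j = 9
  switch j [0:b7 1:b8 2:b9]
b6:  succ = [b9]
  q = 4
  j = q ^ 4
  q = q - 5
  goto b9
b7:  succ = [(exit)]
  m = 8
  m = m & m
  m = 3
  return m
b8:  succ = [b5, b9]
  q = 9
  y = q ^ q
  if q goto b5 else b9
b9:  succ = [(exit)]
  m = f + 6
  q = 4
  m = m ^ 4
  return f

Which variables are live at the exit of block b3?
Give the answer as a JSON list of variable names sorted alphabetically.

Answer: ["f", "j", "y"]

Working:
def/use:
  b0: {f,j,q,y} / ∅
  b1: {m,y} / {f}
  b2: {f,m} / ∅
  b3: {m,q} / {m}
  b4: {q} / {j,q}
  b5: {j,y} / {j,y}
  b6: {j,q} / ∅
  b7: {m} / ∅
  b8: {q,y} / ∅
  b9: {m,q} / {f}

Liveness:
  b0 li=∅ lo={f,j,q,y}
  b1 li={f,j} lo={f,j,m,y}
  b2 li={j,q} lo={f,j,q}
  b3 li={f,j,m,y} lo={f,j,y}
  b4 li={f,j,q} lo={f}
  b5 li={f,j,y} lo={f,j}
  b6 li={f} lo={f}
  b7 li=∅ lo=∅
  b8 li={f,j} lo={f,j,y}
  b9 li={f} lo=∅

live-out(b3) = ["f", "j", "y"]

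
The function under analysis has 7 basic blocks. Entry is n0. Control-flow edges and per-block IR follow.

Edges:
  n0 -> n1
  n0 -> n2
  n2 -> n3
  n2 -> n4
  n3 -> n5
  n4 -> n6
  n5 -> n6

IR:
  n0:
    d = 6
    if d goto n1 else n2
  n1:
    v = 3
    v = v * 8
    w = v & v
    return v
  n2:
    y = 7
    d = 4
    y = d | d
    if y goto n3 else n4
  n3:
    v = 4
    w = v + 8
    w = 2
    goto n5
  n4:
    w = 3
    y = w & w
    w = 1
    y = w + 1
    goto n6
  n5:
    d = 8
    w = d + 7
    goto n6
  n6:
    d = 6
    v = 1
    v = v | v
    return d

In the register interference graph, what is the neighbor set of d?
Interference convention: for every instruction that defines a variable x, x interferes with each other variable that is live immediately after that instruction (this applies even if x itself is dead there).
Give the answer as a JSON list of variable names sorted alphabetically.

def/use:
  n0 def {d} use ∅
  n1 def {v,w} use ∅
  n2 def {d,y} use ∅
  n3 def {v,w} use ∅
  n4 def {w,y} use ∅
  n5 def {d,w} use ∅
  n6 def {d,v} use ∅

Liveness:
  n0 li=∅ lo=∅
  n1 li=∅ lo=∅
  n2 li=∅ lo=∅
  n3 li=∅ lo=∅
  n4 li=∅ lo=∅
  n5 li=∅ lo=∅
  n6 li=∅ lo=∅

Interference:
  d↔{v}
  v↔{d,w}
  w↔{v}
  y↔∅

N(d) = ["v"]

Answer: ["v"]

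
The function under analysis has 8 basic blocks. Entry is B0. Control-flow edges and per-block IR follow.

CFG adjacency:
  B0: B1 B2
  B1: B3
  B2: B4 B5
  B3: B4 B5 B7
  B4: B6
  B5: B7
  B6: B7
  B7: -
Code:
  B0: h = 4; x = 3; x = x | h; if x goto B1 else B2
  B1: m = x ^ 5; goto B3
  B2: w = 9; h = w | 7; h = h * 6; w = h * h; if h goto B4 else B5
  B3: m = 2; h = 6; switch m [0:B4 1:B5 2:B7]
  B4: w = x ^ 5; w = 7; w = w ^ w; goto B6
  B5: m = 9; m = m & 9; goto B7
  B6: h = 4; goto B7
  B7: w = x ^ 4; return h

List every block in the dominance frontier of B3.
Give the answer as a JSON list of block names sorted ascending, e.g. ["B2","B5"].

idom tree: B1←B0 B2←B0 B3←B1 B4←B0 B5←B0 B6←B4 B7←B0
Dom∩ at merges:
  B4: preds {B2,B3}: {B0,B2} ∩ {B0,B1,B3} = {B0}; idom=B0
  B5: preds {B2,B3}: {B0,B2} ∩ {B0,B1,B3} = {B0}; idom=B0
  B7: preds {B3,B5,B6}: {B0,B1,B3} ∩ {B0,B5} ∩ {B0,B4,B6} = {B0}; idom=B0

DF walk-up:
  join B4 pred B2: B2 stop@B0
  join B4 pred B3: B3→B1 stop@B0
  join B5 pred B2: B2 stop@B0
  join B5 pred B3: B3→B1 stop@B0
  join B7 pred B3: B3→B1 stop@B0
  join B7 pred B5: B5 stop@B0
  join B7 pred B6: B6→B4 stop@B0
  DF(B0)=∅
  DF(B1)={B4,B5,B7}
  DF(B2)={B4,B5}
  DF(B3)={B4,B5,B7}
  DF(B4)={B7}
  DF(B5)={B7}
  DF(B6)={B7}
  DF(B7)=∅

DF(B3) = ["B4", "B5", "B7"]

Answer: ["B4", "B5", "B7"]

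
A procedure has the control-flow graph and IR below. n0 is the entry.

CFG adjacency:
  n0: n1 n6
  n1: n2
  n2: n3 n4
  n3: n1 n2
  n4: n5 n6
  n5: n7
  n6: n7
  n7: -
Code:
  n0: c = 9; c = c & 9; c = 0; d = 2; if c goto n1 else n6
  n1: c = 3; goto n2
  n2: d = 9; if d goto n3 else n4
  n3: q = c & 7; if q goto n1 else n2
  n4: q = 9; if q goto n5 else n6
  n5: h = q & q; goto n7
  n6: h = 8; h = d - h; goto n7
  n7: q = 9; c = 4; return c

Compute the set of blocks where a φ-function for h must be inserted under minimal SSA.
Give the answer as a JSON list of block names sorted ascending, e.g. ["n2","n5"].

idom tree: n1←n0 n2←n1 n3←n2 n4←n2 n5←n4 n6←n0 n7←n0
Join-block Dom:
  n1: preds {n0,n3}: {n0} ∩ {n0,n1,n2,n3} = {n0}; idom=n0
  n2: preds {n1,n3}: {n0,n1} ∩ {n0,n1,n2,n3} = {n0,n1}; idom=n1
  n6: preds {n0,n4}: {n0} ∩ {n0,n1,n2,n4} = {n0}; idom=n0
  n7: preds {n5,n6}: {n0,n1,n2,n4,n5} ∩ {n0,n6} = {n0}; idom=n0

DF derivation:
  n1←n0: walk · to n0
  n1←n3: walk n3→n2→n1 to n0
  n2←n1: walk · to n1
  n2←n3: walk n3→n2 to n1
  n6←n0: walk · to n0
  n6←n4: walk n4→n2→n1 to n0
  n7←n5: walk n5→n4→n2→n1 to n0
  n7←n6: walk n6 to n0
  DF(n0)=∅
  DF(n1)={n1,n6,n7}
  DF(n2)={n1,n2,n6,n7}
  DF(n3)={n1,n2}
  DF(n4)={n6,n7}
  DF(n5)={n7}
  DF(n6)={n7}
  DF(n7)=∅

φ for h: defs {n5,n6}
  DF⁺ = {n7}

Answer: ["n7"]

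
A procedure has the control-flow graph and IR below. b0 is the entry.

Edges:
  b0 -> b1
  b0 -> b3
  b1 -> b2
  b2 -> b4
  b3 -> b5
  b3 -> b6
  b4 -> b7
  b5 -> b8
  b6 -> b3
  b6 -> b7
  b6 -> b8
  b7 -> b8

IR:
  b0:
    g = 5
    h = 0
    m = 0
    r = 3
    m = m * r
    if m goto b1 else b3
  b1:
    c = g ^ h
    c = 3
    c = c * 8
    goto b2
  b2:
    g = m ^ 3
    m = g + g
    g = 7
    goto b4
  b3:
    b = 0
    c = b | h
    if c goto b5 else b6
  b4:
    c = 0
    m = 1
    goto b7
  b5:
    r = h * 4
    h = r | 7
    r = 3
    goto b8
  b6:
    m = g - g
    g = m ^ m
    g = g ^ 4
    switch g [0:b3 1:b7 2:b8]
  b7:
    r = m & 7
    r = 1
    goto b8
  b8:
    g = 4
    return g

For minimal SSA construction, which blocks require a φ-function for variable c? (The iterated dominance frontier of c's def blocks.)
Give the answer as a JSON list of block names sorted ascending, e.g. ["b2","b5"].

idom tree: b1←b0 b2←b1 b3←b0 b4←b2 b5←b3 b6←b3 b7←b0 b8←b0
Join-block Dom:
  b3: preds {b0,b6}: {b0} ∩ {b0,b3,b6} = {b0}; idom=b0
  b7: preds {b4,b6}: {b0,b1,b2,b4} ∩ {b0,b3,b6} = {b0}; idom=b0
  b8: preds {b5,b6,b7}: {b0,b3,b5} ∩ {b0,b3,b6} ∩ {b0,b7} = {b0}; idom=b0

Frontier:
  join b3 pred b0: · stop@b0
  join b3 pred b6: b6→b3 stop@b0
  join b7 pred b4: b4→b2→b1 stop@b0
  join b7 pred b6: b6→b3 stop@b0
  join b8 pred b5: b5→b3 stop@b0
  join b8 pred b6: b6→b3 stop@b0
  join b8 pred b7: b7 stop@b0
  b0 → ∅
  b1 → {b7}
  b2 → {b7}
  b3 → {b3,b7,b8}
  b4 → {b7}
  b5 → {b8}
  b6 → {b3,b7,b8}
  b7 → {b8}
  b8 → ∅

φ for c: defs {b1,b3,b4}
  DF⁺ = {b3,b7,b8}

Answer: ["b3", "b7", "b8"]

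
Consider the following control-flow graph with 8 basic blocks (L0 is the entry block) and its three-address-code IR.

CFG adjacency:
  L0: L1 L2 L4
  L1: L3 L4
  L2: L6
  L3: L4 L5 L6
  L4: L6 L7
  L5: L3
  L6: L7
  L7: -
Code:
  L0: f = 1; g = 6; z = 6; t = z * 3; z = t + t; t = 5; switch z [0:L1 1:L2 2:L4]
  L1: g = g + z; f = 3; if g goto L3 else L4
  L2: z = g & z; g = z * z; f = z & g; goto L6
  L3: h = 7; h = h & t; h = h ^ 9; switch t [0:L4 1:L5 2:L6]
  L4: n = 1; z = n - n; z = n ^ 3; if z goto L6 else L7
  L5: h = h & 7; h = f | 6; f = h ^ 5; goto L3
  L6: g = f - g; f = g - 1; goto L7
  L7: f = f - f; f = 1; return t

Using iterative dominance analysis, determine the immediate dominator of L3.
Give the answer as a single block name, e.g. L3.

idom tree: L1←L0 L2←L0 L3←L1 L4←L0 L5←L3 L6←L0 L7←L0
Dom at joins:
  L3: preds {L1,L5}: {L0,L1} ∩ {L0,L1,L3,L5} = {L0,L1}; idom=L1
  L4: preds {L0,L1,L3}: {L0} ∩ {L0,L1} ∩ {L0,L1,L3} = {L0}; idom=L0
  L6: preds {L2,L3,L4}: {L0,L2} ∩ {L0,L1,L3} ∩ {L0,L4} = {L0}; idom=L0
  L7: preds {L4,L6}: {L0,L4} ∩ {L0,L6} = {L0}; idom=L0

idom(L3) = L1

Answer: L1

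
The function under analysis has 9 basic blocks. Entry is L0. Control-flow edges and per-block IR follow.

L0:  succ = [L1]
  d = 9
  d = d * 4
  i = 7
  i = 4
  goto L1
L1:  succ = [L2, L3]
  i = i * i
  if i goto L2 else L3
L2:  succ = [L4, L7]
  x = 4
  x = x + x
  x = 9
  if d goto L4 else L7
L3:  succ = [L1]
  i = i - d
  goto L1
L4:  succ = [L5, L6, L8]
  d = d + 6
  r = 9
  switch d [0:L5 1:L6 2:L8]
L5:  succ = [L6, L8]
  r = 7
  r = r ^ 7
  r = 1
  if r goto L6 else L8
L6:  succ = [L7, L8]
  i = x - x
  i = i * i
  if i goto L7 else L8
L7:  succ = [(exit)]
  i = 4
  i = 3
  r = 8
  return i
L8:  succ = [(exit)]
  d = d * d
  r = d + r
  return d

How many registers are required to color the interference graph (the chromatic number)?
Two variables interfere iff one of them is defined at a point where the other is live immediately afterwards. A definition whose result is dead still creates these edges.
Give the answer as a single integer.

Answer: 3

Analysis:
Per-block:
  L0 def {d,i} use ∅
  L1 def {i} use {i}
  L2 def {x} use {d}
  L3 def {i} use {d,i}
  L4 def {d,r} use {d}
  L5 def {r} use ∅
  L6 def {i} use {x}
  L7 def {i,r} use ∅
  L8 def {d,r} use {d,r}

Live sets:
  L0: in=∅ out={d,i}
  L1: in={d,i} out={d,i}
  L2: in={d} out={d,x}
  L3: in={d,i} out={d,i}
  L4: in={d,x} out={d,r,x}
  L5: in={d,x} out={d,r,x}
  L6: in={d,r,x} out={d,r}
  L7: in=∅ out=∅
  L8: in={d,r} out=∅

Interference:
  d — {i,r,x}
  i — {d,r}
  r — {d,i,x}
  x — {d,r}

Registers:
  clique {d,i,r} ⇒ need ≥ 3
  assign d→c0 i→c2 r→c1 x→c2 — no edge inside a register ⇒ χ ≤ 3
  χ = 3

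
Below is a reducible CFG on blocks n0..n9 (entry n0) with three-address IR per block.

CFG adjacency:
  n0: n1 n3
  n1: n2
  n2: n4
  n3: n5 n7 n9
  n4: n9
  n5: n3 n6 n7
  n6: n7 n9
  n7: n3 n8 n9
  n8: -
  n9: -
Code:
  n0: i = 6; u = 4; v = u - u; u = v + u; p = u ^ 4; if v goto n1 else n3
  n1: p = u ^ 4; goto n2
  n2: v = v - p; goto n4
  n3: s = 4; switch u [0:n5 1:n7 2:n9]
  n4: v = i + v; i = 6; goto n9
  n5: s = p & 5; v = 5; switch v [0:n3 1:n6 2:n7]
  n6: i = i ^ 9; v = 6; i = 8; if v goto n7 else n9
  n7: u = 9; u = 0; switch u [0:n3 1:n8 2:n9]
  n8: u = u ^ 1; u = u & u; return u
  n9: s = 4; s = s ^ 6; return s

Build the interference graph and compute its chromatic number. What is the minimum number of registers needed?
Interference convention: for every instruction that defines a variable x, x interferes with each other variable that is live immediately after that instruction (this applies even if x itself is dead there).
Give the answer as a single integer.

Block summaries:
  n0: def={i,p,u,v} ue=∅
  n1: def={p} ue={u}
  n2: def={v} ue={p,v}
  n3: def={s} ue={u}
  n4: def={i,v} ue={i,v}
  n5: def={s,v} ue={p}
  n6: def={i,v} ue={i}
  n7: def={u} ue=∅
  n8: def={u} ue={u}
  n9: def={s} ue=∅

Backward fixpoint:
  n0 li=∅ lo={i,p,u,v}
  n1 li={i,u,v} lo={i,p,v}
  n2 li={i,p,v} lo={i,v}
  n3 li={i,p,u} lo={i,p,u}
  n4 li={i,v} lo=∅
  n5 li={i,p,u} lo={i,p,u}
  n6 li={i,p} lo={i,p}
  n7 li={i,p} lo={i,p,u}
  n8 li={u} lo=∅
  n9 li=∅ lo=∅

Interference:
  i↔{p,s,u,v}
  p↔{i,s,u,v}
  s↔{i,p,u}
  u↔{i,p,s,v}
  v↔{i,p,u}

Colouring:
  {i,p,s,u} pairwise interfere (4-clique) ⇒ χ ≥ 4
  assign i→R0 p→R1 s→R3 u→R2 v→R3 — no edge inside a register ⇒ χ ≤ 4
  χ = 4

Answer: 4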